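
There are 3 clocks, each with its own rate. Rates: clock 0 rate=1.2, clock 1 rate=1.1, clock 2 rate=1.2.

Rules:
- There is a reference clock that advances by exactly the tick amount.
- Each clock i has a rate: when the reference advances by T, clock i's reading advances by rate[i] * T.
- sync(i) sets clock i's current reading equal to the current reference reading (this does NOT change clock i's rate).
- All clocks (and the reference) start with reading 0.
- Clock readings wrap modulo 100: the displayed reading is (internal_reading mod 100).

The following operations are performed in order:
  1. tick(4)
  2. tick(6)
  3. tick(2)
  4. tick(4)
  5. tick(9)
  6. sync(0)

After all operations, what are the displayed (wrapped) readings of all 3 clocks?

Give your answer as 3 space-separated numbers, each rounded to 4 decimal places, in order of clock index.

After op 1 tick(4): ref=4.0000 raw=[4.8000 4.4000 4.8000]
After op 2 tick(6): ref=10.0000 raw=[12.0000 11.0000 12.0000]
After op 3 tick(2): ref=12.0000 raw=[14.4000 13.2000 14.4000]
After op 4 tick(4): ref=16.0000 raw=[19.2000 17.6000 19.2000]
After op 5 tick(9): ref=25.0000 raw=[30.0000 27.5000 30.0000]
After op 6 sync(0): ref=25.0000 raw=[25.0000 27.5000 30.0000]
Wrap final raw readings (mod 100): 25.0000 mod 100 = 25.0000; 27.5000 mod 100 = 27.5000; 30.0000 mod 100 = 30.0000

Answer: 25.0000 27.5000 30.0000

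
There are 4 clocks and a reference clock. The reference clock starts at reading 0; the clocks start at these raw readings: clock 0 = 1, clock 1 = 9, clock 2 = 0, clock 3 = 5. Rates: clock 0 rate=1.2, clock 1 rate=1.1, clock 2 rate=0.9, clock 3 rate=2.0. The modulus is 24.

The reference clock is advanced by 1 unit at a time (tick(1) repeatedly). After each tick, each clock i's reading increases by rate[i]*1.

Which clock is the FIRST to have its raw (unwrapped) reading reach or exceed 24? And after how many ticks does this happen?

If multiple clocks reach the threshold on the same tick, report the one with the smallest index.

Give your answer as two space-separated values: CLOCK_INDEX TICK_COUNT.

clock 0: start=1, rate=1.2, needs 24-1 = 23; ticks = ceil(23/1.2) = ceil(19.1667) = 20; reading at tick 20 = 1 + 1.2*20 = 25.0000
clock 1: start=9, rate=1.1, needs 24-9 = 15; ticks = ceil(15/1.1) = ceil(13.6364) = 14; reading at tick 14 = 9 + 1.1*14 = 24.4000
clock 2: start=0, rate=0.9, needs 24-0 = 24; ticks = ceil(24/0.9) = ceil(26.6667) = 27; reading at tick 27 = 0 + 0.9*27 = 24.3000
clock 3: start=5, rate=2.0, needs 24-5 = 19; ticks = ceil(19/2.0) = ceil(9.5000) = 10; reading at tick 10 = 5 + 2.0*10 = 25.0000
Minimum tick count = 10; winners = [3]; smallest index = 3

Answer: 3 10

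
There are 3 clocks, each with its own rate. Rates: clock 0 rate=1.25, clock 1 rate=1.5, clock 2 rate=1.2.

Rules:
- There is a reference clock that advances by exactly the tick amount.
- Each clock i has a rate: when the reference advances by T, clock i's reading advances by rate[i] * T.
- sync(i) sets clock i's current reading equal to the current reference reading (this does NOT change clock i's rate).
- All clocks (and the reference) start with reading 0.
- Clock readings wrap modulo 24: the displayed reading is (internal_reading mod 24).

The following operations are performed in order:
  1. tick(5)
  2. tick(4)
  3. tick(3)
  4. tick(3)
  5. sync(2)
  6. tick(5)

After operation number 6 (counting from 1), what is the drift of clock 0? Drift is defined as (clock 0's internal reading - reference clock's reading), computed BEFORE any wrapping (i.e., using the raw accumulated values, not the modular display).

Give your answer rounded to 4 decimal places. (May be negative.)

Answer: 5.0000

Derivation:
After op 1 tick(5): ref=5.0000 raw=[6.2500 7.5000 6.0000]
After op 2 tick(4): ref=9.0000 raw=[11.2500 13.5000 10.8000]
After op 3 tick(3): ref=12.0000 raw=[15.0000 18.0000 14.4000]
After op 4 tick(3): ref=15.0000 raw=[18.7500 22.5000 18.0000]
After op 5 sync(2): ref=15.0000 raw=[18.7500 22.5000 15.0000]
After op 6 tick(5): ref=20.0000 raw=[25.0000 30.0000 21.0000]
Drift of clock 0 after op 6: 25.0000 - 20.0000 = 5.0000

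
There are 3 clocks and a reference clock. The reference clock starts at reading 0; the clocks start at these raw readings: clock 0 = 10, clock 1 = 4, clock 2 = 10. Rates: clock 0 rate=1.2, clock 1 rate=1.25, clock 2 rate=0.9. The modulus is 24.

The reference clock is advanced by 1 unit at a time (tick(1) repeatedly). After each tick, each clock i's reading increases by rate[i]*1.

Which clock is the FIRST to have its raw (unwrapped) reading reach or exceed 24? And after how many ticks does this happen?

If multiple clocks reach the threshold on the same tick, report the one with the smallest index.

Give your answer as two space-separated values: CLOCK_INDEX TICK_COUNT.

Answer: 0 12

Derivation:
clock 0: start=10, rate=1.2, needs 24-10 = 14; ticks = ceil(14/1.2) = ceil(11.6667) = 12; reading at tick 12 = 10 + 1.2*12 = 24.4000
clock 1: start=4, rate=1.25, needs 24-4 = 20; ticks = ceil(20/1.25) = ceil(16.0000) = 16; reading at tick 16 = 4 + 1.25*16 = 24.0000
clock 2: start=10, rate=0.9, needs 24-10 = 14; ticks = ceil(14/0.9) = ceil(15.5556) = 16; reading at tick 16 = 10 + 0.9*16 = 24.4000
Minimum tick count = 12; winners = [0]; smallest index = 0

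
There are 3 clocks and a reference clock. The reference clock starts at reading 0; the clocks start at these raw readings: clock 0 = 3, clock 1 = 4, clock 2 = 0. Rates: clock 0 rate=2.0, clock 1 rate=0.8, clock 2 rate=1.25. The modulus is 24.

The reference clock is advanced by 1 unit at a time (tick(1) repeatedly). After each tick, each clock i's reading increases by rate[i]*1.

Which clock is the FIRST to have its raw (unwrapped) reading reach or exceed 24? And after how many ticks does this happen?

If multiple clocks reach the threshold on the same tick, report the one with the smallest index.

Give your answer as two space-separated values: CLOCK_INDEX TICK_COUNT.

Answer: 0 11

Derivation:
clock 0: start=3, rate=2.0, needs 24-3 = 21; ticks = ceil(21/2.0) = ceil(10.5000) = 11; reading at tick 11 = 3 + 2.0*11 = 25.0000
clock 1: start=4, rate=0.8, needs 24-4 = 20; ticks = ceil(20/0.8) = ceil(25.0000) = 25; reading at tick 25 = 4 + 0.8*25 = 24.0000
clock 2: start=0, rate=1.25, needs 24-0 = 24; ticks = ceil(24/1.25) = ceil(19.2000) = 20; reading at tick 20 = 0 + 1.25*20 = 25.0000
Minimum tick count = 11; winners = [0]; smallest index = 0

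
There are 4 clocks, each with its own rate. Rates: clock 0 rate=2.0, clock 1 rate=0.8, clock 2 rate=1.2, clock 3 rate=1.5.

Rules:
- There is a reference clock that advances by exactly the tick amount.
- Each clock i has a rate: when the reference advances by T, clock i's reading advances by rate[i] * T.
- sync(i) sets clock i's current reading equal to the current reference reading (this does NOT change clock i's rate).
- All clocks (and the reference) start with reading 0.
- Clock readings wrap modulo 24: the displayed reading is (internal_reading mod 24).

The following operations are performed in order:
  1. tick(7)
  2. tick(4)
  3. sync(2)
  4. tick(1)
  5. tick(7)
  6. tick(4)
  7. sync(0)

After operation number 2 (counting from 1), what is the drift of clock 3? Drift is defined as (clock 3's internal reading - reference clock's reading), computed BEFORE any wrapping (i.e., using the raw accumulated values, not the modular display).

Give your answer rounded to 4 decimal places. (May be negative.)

After op 1 tick(7): ref=7.0000 raw=[14.0000 5.6000 8.4000 10.5000]
After op 2 tick(4): ref=11.0000 raw=[22.0000 8.8000 13.2000 16.5000]
Drift of clock 3 after op 2: 16.5000 - 11.0000 = 5.5000

Answer: 5.5000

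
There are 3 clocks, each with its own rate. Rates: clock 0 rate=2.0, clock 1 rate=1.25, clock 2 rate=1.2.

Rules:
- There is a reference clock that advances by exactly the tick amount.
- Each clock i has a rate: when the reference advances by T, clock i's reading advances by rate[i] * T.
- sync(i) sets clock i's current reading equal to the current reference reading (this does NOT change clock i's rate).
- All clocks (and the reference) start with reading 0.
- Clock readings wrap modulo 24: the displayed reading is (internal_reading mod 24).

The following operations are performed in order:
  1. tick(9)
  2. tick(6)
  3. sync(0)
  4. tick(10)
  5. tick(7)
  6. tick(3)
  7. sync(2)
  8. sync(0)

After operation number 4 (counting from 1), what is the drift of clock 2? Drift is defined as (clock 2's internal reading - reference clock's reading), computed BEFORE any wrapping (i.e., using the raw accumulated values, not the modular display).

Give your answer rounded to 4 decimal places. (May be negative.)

After op 1 tick(9): ref=9.0000 raw=[18.0000 11.2500 10.8000]
After op 2 tick(6): ref=15.0000 raw=[30.0000 18.7500 18.0000]
After op 3 sync(0): ref=15.0000 raw=[15.0000 18.7500 18.0000]
After op 4 tick(10): ref=25.0000 raw=[35.0000 31.2500 30.0000]
Drift of clock 2 after op 4: 30.0000 - 25.0000 = 5.0000

Answer: 5.0000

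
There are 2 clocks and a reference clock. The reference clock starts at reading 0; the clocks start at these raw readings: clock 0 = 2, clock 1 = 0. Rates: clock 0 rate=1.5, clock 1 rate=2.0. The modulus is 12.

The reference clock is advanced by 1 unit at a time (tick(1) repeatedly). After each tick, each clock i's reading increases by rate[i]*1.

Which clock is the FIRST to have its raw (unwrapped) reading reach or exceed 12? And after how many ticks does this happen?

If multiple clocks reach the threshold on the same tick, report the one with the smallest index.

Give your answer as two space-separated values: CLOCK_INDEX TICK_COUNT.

clock 0: start=2, rate=1.5, needs 12-2 = 10; ticks = ceil(10/1.5) = ceil(6.6667) = 7; reading at tick 7 = 2 + 1.5*7 = 12.5000
clock 1: start=0, rate=2.0, needs 12-0 = 12; ticks = ceil(12/2.0) = ceil(6.0000) = 6; reading at tick 6 = 0 + 2.0*6 = 12.0000
Minimum tick count = 6; winners = [1]; smallest index = 1

Answer: 1 6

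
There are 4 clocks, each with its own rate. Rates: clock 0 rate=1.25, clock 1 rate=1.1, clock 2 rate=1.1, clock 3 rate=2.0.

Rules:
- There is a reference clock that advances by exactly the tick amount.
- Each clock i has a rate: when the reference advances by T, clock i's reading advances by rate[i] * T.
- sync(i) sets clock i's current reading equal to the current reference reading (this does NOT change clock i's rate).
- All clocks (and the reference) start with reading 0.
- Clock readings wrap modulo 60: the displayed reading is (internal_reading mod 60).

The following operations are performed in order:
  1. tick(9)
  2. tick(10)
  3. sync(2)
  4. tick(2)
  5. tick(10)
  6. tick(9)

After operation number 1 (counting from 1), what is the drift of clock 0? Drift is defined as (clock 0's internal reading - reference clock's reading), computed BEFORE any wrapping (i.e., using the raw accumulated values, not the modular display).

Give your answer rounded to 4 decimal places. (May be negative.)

After op 1 tick(9): ref=9.0000 raw=[11.2500 9.9000 9.9000 18.0000]
Drift of clock 0 after op 1: 11.2500 - 9.0000 = 2.2500

Answer: 2.2500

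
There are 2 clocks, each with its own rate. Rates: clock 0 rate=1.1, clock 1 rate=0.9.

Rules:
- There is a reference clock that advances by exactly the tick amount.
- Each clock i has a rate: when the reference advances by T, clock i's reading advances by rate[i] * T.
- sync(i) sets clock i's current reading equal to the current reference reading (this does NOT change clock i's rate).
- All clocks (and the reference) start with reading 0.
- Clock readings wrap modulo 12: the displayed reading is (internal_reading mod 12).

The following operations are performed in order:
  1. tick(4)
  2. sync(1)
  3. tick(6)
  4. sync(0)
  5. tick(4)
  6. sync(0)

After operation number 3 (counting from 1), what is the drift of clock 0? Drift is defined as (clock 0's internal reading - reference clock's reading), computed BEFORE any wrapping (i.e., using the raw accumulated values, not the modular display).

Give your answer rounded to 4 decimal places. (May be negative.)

Answer: 1.0000

Derivation:
After op 1 tick(4): ref=4.0000 raw=[4.4000 3.6000]
After op 2 sync(1): ref=4.0000 raw=[4.4000 4.0000]
After op 3 tick(6): ref=10.0000 raw=[11.0000 9.4000]
Drift of clock 0 after op 3: 11.0000 - 10.0000 = 1.0000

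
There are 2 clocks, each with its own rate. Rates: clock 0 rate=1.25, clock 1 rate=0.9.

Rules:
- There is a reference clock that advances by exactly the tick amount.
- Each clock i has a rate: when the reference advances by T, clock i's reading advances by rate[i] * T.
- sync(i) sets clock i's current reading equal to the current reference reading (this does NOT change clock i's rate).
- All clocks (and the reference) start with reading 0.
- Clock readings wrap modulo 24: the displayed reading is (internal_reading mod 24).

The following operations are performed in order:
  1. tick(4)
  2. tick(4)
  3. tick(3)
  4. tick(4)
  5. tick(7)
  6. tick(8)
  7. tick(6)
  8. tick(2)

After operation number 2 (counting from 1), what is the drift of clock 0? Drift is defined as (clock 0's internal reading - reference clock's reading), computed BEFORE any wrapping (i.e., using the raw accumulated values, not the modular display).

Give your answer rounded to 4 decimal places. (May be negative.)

After op 1 tick(4): ref=4.0000 raw=[5.0000 3.6000]
After op 2 tick(4): ref=8.0000 raw=[10.0000 7.2000]
Drift of clock 0 after op 2: 10.0000 - 8.0000 = 2.0000

Answer: 2.0000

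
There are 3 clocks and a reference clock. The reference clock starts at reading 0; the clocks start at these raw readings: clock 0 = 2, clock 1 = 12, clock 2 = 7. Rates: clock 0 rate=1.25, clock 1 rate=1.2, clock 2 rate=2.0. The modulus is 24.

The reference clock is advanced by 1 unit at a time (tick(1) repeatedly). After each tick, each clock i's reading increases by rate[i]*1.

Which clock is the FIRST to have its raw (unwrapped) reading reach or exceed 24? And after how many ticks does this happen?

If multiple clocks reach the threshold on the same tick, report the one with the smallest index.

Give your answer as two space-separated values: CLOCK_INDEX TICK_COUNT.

Answer: 2 9

Derivation:
clock 0: start=2, rate=1.25, needs 24-2 = 22; ticks = ceil(22/1.25) = ceil(17.6000) = 18; reading at tick 18 = 2 + 1.25*18 = 24.5000
clock 1: start=12, rate=1.2, needs 24-12 = 12; ticks = ceil(12/1.2) = ceil(10.0000) = 10; reading at tick 10 = 12 + 1.2*10 = 24.0000
clock 2: start=7, rate=2.0, needs 24-7 = 17; ticks = ceil(17/2.0) = ceil(8.5000) = 9; reading at tick 9 = 7 + 2.0*9 = 25.0000
Minimum tick count = 9; winners = [2]; smallest index = 2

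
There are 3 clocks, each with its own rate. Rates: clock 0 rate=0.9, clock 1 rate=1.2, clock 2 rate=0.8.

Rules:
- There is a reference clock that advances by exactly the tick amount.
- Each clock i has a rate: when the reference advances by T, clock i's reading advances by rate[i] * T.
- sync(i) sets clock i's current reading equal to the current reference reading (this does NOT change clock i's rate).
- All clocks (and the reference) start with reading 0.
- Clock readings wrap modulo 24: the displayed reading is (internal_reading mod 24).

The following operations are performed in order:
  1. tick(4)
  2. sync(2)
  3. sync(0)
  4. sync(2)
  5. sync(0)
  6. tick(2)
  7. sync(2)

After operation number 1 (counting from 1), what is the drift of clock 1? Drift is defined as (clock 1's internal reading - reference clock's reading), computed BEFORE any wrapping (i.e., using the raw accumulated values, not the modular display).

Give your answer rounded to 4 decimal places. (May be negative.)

After op 1 tick(4): ref=4.0000 raw=[3.6000 4.8000 3.2000]
Drift of clock 1 after op 1: 4.8000 - 4.0000 = 0.8000

Answer: 0.8000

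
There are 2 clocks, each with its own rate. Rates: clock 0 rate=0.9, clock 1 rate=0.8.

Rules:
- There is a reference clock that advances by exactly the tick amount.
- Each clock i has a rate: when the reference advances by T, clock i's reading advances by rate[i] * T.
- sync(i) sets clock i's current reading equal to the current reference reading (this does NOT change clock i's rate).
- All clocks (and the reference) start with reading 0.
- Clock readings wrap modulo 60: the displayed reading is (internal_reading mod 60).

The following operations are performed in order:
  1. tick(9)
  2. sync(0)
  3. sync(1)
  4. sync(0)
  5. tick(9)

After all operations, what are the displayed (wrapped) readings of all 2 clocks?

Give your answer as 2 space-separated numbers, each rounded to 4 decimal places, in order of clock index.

After op 1 tick(9): ref=9.0000 raw=[8.1000 7.2000]
After op 2 sync(0): ref=9.0000 raw=[9.0000 7.2000]
After op 3 sync(1): ref=9.0000 raw=[9.0000 9.0000]
After op 4 sync(0): ref=9.0000 raw=[9.0000 9.0000]
After op 5 tick(9): ref=18.0000 raw=[17.1000 16.2000]
Wrap final raw readings (mod 60): 17.1000 mod 60 = 17.1000; 16.2000 mod 60 = 16.2000

Answer: 17.1000 16.2000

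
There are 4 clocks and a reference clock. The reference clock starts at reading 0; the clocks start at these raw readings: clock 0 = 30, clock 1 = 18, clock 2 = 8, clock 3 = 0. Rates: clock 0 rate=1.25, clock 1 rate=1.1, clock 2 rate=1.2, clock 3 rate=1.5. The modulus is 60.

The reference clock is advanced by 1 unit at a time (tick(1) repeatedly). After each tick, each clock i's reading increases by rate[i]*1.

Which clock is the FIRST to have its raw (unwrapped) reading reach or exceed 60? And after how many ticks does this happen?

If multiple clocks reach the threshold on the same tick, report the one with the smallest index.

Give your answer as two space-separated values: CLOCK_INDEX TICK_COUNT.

clock 0: start=30, rate=1.25, needs 60-30 = 30; ticks = ceil(30/1.25) = ceil(24.0000) = 24; reading at tick 24 = 30 + 1.25*24 = 60.0000
clock 1: start=18, rate=1.1, needs 60-18 = 42; ticks = ceil(42/1.1) = ceil(38.1818) = 39; reading at tick 39 = 18 + 1.1*39 = 60.9000
clock 2: start=8, rate=1.2, needs 60-8 = 52; ticks = ceil(52/1.2) = ceil(43.3333) = 44; reading at tick 44 = 8 + 1.2*44 = 60.8000
clock 3: start=0, rate=1.5, needs 60-0 = 60; ticks = ceil(60/1.5) = ceil(40.0000) = 40; reading at tick 40 = 0 + 1.5*40 = 60.0000
Minimum tick count = 24; winners = [0]; smallest index = 0

Answer: 0 24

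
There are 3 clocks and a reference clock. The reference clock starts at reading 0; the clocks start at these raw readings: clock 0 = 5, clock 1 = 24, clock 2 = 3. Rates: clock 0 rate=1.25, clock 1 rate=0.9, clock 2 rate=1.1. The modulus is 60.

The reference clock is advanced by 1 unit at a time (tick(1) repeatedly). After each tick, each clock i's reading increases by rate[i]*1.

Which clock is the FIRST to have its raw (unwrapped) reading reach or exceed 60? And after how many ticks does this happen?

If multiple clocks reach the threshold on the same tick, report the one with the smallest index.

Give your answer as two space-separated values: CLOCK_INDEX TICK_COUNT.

clock 0: start=5, rate=1.25, needs 60-5 = 55; ticks = ceil(55/1.25) = ceil(44.0000) = 44; reading at tick 44 = 5 + 1.25*44 = 60.0000
clock 1: start=24, rate=0.9, needs 60-24 = 36; ticks = ceil(36/0.9) = ceil(40.0000) = 40; reading at tick 40 = 24 + 0.9*40 = 60.0000
clock 2: start=3, rate=1.1, needs 60-3 = 57; ticks = ceil(57/1.1) = ceil(51.8182) = 52; reading at tick 52 = 3 + 1.1*52 = 60.2000
Minimum tick count = 40; winners = [1]; smallest index = 1

Answer: 1 40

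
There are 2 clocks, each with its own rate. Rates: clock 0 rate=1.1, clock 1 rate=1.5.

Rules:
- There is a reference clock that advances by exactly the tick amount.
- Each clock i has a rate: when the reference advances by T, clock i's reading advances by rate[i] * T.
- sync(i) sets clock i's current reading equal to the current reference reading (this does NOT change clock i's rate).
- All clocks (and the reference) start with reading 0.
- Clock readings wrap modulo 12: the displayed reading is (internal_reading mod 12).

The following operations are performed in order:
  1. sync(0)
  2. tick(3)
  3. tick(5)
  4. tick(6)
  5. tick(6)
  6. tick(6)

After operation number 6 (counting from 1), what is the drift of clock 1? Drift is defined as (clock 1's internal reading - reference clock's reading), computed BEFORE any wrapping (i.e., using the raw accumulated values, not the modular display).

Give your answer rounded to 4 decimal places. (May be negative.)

After op 1 sync(0): ref=0.0000 raw=[0.0000 0.0000]
After op 2 tick(3): ref=3.0000 raw=[3.3000 4.5000]
After op 3 tick(5): ref=8.0000 raw=[8.8000 12.0000]
After op 4 tick(6): ref=14.0000 raw=[15.4000 21.0000]
After op 5 tick(6): ref=20.0000 raw=[22.0000 30.0000]
After op 6 tick(6): ref=26.0000 raw=[28.6000 39.0000]
Drift of clock 1 after op 6: 39.0000 - 26.0000 = 13.0000

Answer: 13.0000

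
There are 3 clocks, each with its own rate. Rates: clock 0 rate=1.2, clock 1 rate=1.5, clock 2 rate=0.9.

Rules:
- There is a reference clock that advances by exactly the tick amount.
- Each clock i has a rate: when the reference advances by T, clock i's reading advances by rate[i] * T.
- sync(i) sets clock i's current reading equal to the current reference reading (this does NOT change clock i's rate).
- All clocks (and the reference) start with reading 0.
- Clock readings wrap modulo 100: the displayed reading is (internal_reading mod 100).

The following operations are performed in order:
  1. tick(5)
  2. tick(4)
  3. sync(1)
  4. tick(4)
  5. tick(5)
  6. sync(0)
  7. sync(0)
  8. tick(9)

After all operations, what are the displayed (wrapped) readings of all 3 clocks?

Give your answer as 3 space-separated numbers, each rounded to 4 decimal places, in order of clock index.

After op 1 tick(5): ref=5.0000 raw=[6.0000 7.5000 4.5000]
After op 2 tick(4): ref=9.0000 raw=[10.8000 13.5000 8.1000]
After op 3 sync(1): ref=9.0000 raw=[10.8000 9.0000 8.1000]
After op 4 tick(4): ref=13.0000 raw=[15.6000 15.0000 11.7000]
After op 5 tick(5): ref=18.0000 raw=[21.6000 22.5000 16.2000]
After op 6 sync(0): ref=18.0000 raw=[18.0000 22.5000 16.2000]
After op 7 sync(0): ref=18.0000 raw=[18.0000 22.5000 16.2000]
After op 8 tick(9): ref=27.0000 raw=[28.8000 36.0000 24.3000]
Wrap final raw readings (mod 100): 28.8000 mod 100 = 28.8000; 36.0000 mod 100 = 36.0000; 24.3000 mod 100 = 24.3000

Answer: 28.8000 36.0000 24.3000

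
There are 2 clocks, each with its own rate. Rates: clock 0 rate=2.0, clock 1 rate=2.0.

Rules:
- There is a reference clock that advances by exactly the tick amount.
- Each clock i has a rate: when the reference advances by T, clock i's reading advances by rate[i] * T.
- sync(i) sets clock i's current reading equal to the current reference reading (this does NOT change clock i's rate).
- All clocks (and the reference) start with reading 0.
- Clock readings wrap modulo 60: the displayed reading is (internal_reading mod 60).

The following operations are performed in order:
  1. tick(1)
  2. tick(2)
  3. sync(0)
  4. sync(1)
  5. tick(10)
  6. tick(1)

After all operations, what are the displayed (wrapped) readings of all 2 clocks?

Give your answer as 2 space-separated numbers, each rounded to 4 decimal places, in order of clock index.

After op 1 tick(1): ref=1.0000 raw=[2.0000 2.0000]
After op 2 tick(2): ref=3.0000 raw=[6.0000 6.0000]
After op 3 sync(0): ref=3.0000 raw=[3.0000 6.0000]
After op 4 sync(1): ref=3.0000 raw=[3.0000 3.0000]
After op 5 tick(10): ref=13.0000 raw=[23.0000 23.0000]
After op 6 tick(1): ref=14.0000 raw=[25.0000 25.0000]
Wrap final raw readings (mod 60): 25.0000 mod 60 = 25.0000; 25.0000 mod 60 = 25.0000

Answer: 25.0000 25.0000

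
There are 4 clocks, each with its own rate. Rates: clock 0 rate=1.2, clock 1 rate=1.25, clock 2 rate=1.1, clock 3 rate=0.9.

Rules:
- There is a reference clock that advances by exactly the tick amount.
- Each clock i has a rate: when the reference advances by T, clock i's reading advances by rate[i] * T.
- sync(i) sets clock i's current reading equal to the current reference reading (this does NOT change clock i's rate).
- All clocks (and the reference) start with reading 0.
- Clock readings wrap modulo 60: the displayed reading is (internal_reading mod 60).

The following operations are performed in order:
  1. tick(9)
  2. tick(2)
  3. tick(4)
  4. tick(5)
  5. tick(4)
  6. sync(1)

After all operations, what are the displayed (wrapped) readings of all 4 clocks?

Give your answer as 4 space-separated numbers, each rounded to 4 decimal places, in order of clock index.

Answer: 28.8000 24.0000 26.4000 21.6000

Derivation:
After op 1 tick(9): ref=9.0000 raw=[10.8000 11.2500 9.9000 8.1000]
After op 2 tick(2): ref=11.0000 raw=[13.2000 13.7500 12.1000 9.9000]
After op 3 tick(4): ref=15.0000 raw=[18.0000 18.7500 16.5000 13.5000]
After op 4 tick(5): ref=20.0000 raw=[24.0000 25.0000 22.0000 18.0000]
After op 5 tick(4): ref=24.0000 raw=[28.8000 30.0000 26.4000 21.6000]
After op 6 sync(1): ref=24.0000 raw=[28.8000 24.0000 26.4000 21.6000]
Wrap final raw readings (mod 60): 28.8000 mod 60 = 28.8000; 24.0000 mod 60 = 24.0000; 26.4000 mod 60 = 26.4000; 21.6000 mod 60 = 21.6000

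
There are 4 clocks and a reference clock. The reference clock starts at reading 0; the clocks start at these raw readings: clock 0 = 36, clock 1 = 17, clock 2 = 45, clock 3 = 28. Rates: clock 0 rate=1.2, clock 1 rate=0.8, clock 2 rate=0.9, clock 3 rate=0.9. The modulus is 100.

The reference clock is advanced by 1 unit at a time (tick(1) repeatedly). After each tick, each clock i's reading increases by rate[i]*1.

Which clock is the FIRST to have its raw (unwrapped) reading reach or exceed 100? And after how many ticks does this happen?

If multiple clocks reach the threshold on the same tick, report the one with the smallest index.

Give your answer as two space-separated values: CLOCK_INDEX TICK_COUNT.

clock 0: start=36, rate=1.2, needs 100-36 = 64; ticks = ceil(64/1.2) = ceil(53.3333) = 54; reading at tick 54 = 36 + 1.2*54 = 100.8000
clock 1: start=17, rate=0.8, needs 100-17 = 83; ticks = ceil(83/0.8) = ceil(103.7500) = 104; reading at tick 104 = 17 + 0.8*104 = 100.2000
clock 2: start=45, rate=0.9, needs 100-45 = 55; ticks = ceil(55/0.9) = ceil(61.1111) = 62; reading at tick 62 = 45 + 0.9*62 = 100.8000
clock 3: start=28, rate=0.9, needs 100-28 = 72; ticks = ceil(72/0.9) = ceil(80.0000) = 80; reading at tick 80 = 28 + 0.9*80 = 100.0000
Minimum tick count = 54; winners = [0]; smallest index = 0

Answer: 0 54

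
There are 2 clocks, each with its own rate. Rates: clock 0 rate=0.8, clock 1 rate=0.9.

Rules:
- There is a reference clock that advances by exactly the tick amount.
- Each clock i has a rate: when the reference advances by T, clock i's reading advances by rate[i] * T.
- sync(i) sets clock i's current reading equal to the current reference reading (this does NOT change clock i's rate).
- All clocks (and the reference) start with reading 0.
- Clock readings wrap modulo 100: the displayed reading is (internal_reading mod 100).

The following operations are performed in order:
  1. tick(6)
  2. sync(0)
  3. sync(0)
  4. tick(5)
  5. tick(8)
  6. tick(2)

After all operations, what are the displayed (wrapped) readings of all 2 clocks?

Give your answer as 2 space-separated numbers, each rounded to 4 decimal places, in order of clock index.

Answer: 18.0000 18.9000

Derivation:
After op 1 tick(6): ref=6.0000 raw=[4.8000 5.4000]
After op 2 sync(0): ref=6.0000 raw=[6.0000 5.4000]
After op 3 sync(0): ref=6.0000 raw=[6.0000 5.4000]
After op 4 tick(5): ref=11.0000 raw=[10.0000 9.9000]
After op 5 tick(8): ref=19.0000 raw=[16.4000 17.1000]
After op 6 tick(2): ref=21.0000 raw=[18.0000 18.9000]
Wrap final raw readings (mod 100): 18.0000 mod 100 = 18.0000; 18.9000 mod 100 = 18.9000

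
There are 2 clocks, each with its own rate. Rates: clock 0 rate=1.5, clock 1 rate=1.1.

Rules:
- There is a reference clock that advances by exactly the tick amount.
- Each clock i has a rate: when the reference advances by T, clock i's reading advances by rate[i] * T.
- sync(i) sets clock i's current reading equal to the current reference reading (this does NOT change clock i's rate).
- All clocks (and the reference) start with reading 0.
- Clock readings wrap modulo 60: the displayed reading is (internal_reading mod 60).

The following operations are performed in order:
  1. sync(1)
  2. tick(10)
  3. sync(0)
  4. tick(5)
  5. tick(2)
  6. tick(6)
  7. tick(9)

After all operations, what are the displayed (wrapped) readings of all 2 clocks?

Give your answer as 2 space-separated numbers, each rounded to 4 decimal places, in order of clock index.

Answer: 43.0000 35.2000

Derivation:
After op 1 sync(1): ref=0.0000 raw=[0.0000 0.0000]
After op 2 tick(10): ref=10.0000 raw=[15.0000 11.0000]
After op 3 sync(0): ref=10.0000 raw=[10.0000 11.0000]
After op 4 tick(5): ref=15.0000 raw=[17.5000 16.5000]
After op 5 tick(2): ref=17.0000 raw=[20.5000 18.7000]
After op 6 tick(6): ref=23.0000 raw=[29.5000 25.3000]
After op 7 tick(9): ref=32.0000 raw=[43.0000 35.2000]
Wrap final raw readings (mod 60): 43.0000 mod 60 = 43.0000; 35.2000 mod 60 = 35.2000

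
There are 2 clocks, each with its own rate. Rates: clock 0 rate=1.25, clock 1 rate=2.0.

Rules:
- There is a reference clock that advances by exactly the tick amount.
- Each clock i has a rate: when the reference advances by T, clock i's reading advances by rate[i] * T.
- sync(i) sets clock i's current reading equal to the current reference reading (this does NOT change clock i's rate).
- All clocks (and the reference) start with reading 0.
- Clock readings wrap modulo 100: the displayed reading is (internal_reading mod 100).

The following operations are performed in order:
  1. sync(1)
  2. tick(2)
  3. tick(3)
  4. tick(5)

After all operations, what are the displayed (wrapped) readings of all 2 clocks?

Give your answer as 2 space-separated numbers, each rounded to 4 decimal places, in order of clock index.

After op 1 sync(1): ref=0.0000 raw=[0.0000 0.0000]
After op 2 tick(2): ref=2.0000 raw=[2.5000 4.0000]
After op 3 tick(3): ref=5.0000 raw=[6.2500 10.0000]
After op 4 tick(5): ref=10.0000 raw=[12.5000 20.0000]
Wrap final raw readings (mod 100): 12.5000 mod 100 = 12.5000; 20.0000 mod 100 = 20.0000

Answer: 12.5000 20.0000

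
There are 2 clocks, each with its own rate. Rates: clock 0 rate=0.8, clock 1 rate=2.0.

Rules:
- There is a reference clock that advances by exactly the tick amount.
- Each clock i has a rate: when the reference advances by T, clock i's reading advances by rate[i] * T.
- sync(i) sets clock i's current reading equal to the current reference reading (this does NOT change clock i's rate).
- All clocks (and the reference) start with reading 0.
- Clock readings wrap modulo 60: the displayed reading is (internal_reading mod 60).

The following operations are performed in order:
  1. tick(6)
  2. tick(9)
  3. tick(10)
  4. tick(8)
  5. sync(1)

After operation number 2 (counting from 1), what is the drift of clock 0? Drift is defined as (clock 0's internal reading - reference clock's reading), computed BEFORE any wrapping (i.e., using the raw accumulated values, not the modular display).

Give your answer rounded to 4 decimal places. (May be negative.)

Answer: -3.0000

Derivation:
After op 1 tick(6): ref=6.0000 raw=[4.8000 12.0000]
After op 2 tick(9): ref=15.0000 raw=[12.0000 30.0000]
Drift of clock 0 after op 2: 12.0000 - 15.0000 = -3.0000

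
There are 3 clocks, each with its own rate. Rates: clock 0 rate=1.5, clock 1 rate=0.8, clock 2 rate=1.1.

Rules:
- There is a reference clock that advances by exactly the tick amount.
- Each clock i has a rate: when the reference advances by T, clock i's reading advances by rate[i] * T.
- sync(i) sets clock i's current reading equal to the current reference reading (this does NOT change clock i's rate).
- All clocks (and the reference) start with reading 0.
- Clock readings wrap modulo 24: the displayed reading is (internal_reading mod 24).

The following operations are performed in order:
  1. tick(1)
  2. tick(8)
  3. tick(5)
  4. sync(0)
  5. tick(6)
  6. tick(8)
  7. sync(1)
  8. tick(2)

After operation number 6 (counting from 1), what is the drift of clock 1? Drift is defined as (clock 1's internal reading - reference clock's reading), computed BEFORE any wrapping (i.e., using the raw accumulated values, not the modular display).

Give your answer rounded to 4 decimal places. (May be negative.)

Answer: -5.6000

Derivation:
After op 1 tick(1): ref=1.0000 raw=[1.5000 0.8000 1.1000]
After op 2 tick(8): ref=9.0000 raw=[13.5000 7.2000 9.9000]
After op 3 tick(5): ref=14.0000 raw=[21.0000 11.2000 15.4000]
After op 4 sync(0): ref=14.0000 raw=[14.0000 11.2000 15.4000]
After op 5 tick(6): ref=20.0000 raw=[23.0000 16.0000 22.0000]
After op 6 tick(8): ref=28.0000 raw=[35.0000 22.4000 30.8000]
Drift of clock 1 after op 6: 22.4000 - 28.0000 = -5.6000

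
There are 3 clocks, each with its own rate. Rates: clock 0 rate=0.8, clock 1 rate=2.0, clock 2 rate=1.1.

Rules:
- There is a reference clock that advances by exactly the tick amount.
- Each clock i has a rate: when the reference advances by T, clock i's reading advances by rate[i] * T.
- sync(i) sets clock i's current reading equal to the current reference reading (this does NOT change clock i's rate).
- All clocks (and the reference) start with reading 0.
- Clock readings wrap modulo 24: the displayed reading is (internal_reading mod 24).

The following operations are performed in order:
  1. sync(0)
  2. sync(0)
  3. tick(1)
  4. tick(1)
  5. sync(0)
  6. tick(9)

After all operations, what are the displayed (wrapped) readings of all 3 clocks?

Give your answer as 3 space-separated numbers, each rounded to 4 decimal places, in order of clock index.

Answer: 9.2000 22.0000 12.1000

Derivation:
After op 1 sync(0): ref=0.0000 raw=[0.0000 0.0000 0.0000]
After op 2 sync(0): ref=0.0000 raw=[0.0000 0.0000 0.0000]
After op 3 tick(1): ref=1.0000 raw=[0.8000 2.0000 1.1000]
After op 4 tick(1): ref=2.0000 raw=[1.6000 4.0000 2.2000]
After op 5 sync(0): ref=2.0000 raw=[2.0000 4.0000 2.2000]
After op 6 tick(9): ref=11.0000 raw=[9.2000 22.0000 12.1000]
Wrap final raw readings (mod 24): 9.2000 mod 24 = 9.2000; 22.0000 mod 24 = 22.0000; 12.1000 mod 24 = 12.1000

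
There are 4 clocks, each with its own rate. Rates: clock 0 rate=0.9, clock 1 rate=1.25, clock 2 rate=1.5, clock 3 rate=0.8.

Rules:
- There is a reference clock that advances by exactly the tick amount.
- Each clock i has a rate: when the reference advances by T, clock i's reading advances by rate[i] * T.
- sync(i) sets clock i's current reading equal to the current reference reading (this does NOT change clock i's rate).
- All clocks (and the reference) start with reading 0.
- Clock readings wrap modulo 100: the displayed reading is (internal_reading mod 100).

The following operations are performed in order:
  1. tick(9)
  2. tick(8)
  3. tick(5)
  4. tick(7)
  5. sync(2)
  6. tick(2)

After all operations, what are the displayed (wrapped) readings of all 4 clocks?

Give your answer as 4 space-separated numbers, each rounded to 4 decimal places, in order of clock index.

After op 1 tick(9): ref=9.0000 raw=[8.1000 11.2500 13.5000 7.2000]
After op 2 tick(8): ref=17.0000 raw=[15.3000 21.2500 25.5000 13.6000]
After op 3 tick(5): ref=22.0000 raw=[19.8000 27.5000 33.0000 17.6000]
After op 4 tick(7): ref=29.0000 raw=[26.1000 36.2500 43.5000 23.2000]
After op 5 sync(2): ref=29.0000 raw=[26.1000 36.2500 29.0000 23.2000]
After op 6 tick(2): ref=31.0000 raw=[27.9000 38.7500 32.0000 24.8000]
Wrap final raw readings (mod 100): 27.9000 mod 100 = 27.9000; 38.7500 mod 100 = 38.7500; 32.0000 mod 100 = 32.0000; 24.8000 mod 100 = 24.8000

Answer: 27.9000 38.7500 32.0000 24.8000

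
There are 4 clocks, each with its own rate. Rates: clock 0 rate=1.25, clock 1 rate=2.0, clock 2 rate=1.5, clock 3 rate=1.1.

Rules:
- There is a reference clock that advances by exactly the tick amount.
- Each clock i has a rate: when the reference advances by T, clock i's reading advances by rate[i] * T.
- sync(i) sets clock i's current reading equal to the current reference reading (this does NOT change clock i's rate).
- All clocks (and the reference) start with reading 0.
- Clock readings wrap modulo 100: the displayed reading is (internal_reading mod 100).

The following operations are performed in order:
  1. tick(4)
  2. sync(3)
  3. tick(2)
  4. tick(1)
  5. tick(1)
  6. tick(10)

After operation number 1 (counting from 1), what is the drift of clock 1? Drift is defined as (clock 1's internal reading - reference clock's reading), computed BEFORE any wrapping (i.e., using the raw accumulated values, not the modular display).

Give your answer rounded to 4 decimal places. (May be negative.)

After op 1 tick(4): ref=4.0000 raw=[5.0000 8.0000 6.0000 4.4000]
Drift of clock 1 after op 1: 8.0000 - 4.0000 = 4.0000

Answer: 4.0000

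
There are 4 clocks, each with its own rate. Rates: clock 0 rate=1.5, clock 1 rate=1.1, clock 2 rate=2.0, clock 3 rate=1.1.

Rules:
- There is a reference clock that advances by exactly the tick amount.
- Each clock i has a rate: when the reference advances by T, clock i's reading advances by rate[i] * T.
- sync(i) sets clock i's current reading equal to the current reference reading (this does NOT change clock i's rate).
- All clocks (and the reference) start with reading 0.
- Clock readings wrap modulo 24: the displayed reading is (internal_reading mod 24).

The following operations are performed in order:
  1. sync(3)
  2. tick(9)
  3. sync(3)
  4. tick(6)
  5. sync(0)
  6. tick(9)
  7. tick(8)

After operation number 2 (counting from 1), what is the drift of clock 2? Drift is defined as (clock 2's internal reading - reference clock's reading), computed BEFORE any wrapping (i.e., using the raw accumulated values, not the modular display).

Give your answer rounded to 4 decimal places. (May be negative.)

Answer: 9.0000

Derivation:
After op 1 sync(3): ref=0.0000 raw=[0.0000 0.0000 0.0000 0.0000]
After op 2 tick(9): ref=9.0000 raw=[13.5000 9.9000 18.0000 9.9000]
Drift of clock 2 after op 2: 18.0000 - 9.0000 = 9.0000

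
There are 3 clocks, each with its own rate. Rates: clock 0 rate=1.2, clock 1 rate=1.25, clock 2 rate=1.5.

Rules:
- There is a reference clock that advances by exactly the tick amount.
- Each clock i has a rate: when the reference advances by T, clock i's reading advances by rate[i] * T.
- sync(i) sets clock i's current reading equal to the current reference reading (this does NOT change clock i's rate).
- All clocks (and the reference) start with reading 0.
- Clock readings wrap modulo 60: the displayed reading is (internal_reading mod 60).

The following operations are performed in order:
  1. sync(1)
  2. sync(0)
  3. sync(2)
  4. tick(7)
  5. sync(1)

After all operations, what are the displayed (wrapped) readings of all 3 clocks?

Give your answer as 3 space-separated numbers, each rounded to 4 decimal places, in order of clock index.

After op 1 sync(1): ref=0.0000 raw=[0.0000 0.0000 0.0000]
After op 2 sync(0): ref=0.0000 raw=[0.0000 0.0000 0.0000]
After op 3 sync(2): ref=0.0000 raw=[0.0000 0.0000 0.0000]
After op 4 tick(7): ref=7.0000 raw=[8.4000 8.7500 10.5000]
After op 5 sync(1): ref=7.0000 raw=[8.4000 7.0000 10.5000]
Wrap final raw readings (mod 60): 8.4000 mod 60 = 8.4000; 7.0000 mod 60 = 7.0000; 10.5000 mod 60 = 10.5000

Answer: 8.4000 7.0000 10.5000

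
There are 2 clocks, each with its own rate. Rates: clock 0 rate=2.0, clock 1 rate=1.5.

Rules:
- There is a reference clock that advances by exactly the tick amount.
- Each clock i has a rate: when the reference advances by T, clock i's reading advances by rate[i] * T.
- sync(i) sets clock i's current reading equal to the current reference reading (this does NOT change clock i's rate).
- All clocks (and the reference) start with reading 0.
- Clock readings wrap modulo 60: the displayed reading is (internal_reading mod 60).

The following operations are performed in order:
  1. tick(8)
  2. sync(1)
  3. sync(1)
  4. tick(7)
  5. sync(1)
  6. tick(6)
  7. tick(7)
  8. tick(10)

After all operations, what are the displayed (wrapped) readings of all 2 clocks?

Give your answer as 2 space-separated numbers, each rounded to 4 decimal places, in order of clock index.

After op 1 tick(8): ref=8.0000 raw=[16.0000 12.0000]
After op 2 sync(1): ref=8.0000 raw=[16.0000 8.0000]
After op 3 sync(1): ref=8.0000 raw=[16.0000 8.0000]
After op 4 tick(7): ref=15.0000 raw=[30.0000 18.5000]
After op 5 sync(1): ref=15.0000 raw=[30.0000 15.0000]
After op 6 tick(6): ref=21.0000 raw=[42.0000 24.0000]
After op 7 tick(7): ref=28.0000 raw=[56.0000 34.5000]
After op 8 tick(10): ref=38.0000 raw=[76.0000 49.5000]
Wrap final raw readings (mod 60): 76.0000 mod 60 = 16.0000; 49.5000 mod 60 = 49.5000

Answer: 16.0000 49.5000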